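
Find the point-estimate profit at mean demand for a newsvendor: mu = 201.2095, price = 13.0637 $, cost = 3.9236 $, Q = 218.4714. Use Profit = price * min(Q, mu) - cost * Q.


Sales at mu = min(218.4714, 201.2095) = 201.2095
Revenue = 13.0637 * 201.2095 = 2628.5405
Total cost = 3.9236 * 218.4714 = 857.1944
Profit = 2628.5405 - 857.1944 = 1771.3462

1771.3462 $


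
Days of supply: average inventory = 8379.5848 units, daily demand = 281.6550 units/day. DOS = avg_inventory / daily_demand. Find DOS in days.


DOS = 8379.5848 / 281.6550 = 29.7512

29.7512 days


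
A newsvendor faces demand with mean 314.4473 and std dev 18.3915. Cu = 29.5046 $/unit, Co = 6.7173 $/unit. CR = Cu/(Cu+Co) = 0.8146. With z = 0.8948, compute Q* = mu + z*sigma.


CR = Cu/(Cu+Co) = 29.5046/(29.5046+6.7173) = 0.8146
z = 0.8948
Q* = 314.4473 + 0.8948 * 18.3915 = 330.9040

330.9040 units


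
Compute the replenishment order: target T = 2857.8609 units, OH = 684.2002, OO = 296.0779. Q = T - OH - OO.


Inventory position = OH + OO = 684.2002 + 296.0779 = 980.2781
Q = 2857.8609 - 980.2781 = 1877.5828

1877.5828 units


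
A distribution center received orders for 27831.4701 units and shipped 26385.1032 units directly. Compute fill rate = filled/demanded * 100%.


FR = 26385.1032 / 27831.4701 * 100 = 94.8031

94.8031%


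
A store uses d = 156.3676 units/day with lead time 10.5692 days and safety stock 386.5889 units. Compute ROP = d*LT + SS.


d*LT = 156.3676 * 10.5692 = 1652.6804
ROP = 1652.6804 + 386.5889 = 2039.2693

2039.2693 units


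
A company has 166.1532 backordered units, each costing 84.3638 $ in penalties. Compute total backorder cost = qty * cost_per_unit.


Total = 166.1532 * 84.3638 = 14017.3153

14017.3153 $


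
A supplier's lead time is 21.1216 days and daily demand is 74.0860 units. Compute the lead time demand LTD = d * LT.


LTD = 74.0860 * 21.1216 = 1564.8149

1564.8149 units


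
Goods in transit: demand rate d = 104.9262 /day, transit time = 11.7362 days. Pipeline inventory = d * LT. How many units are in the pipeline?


Pipeline = 104.9262 * 11.7362 = 1231.4349

1231.4349 units


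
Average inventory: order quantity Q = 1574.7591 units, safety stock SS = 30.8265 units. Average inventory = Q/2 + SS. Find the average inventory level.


Q/2 = 787.3795
Avg = 787.3795 + 30.8265 = 818.2061

818.2061 units


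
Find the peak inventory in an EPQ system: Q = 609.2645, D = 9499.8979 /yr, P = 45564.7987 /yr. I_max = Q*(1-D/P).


D/P = 0.2085
1 - D/P = 0.7915
I_max = 609.2645 * 0.7915 = 482.2377

482.2377 units


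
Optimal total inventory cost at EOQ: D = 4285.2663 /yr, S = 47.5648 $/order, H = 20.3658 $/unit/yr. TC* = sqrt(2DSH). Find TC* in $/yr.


2*D*S*H = 8302233.8240
TC* = sqrt(8302233.8240) = 2881.3597

2881.3597 $/yr


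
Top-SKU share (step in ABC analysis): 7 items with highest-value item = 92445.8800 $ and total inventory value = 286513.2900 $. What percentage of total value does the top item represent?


Top item = 92445.8800
Total = 286513.2900
Percentage = 92445.8800 / 286513.2900 * 100 = 32.2658

32.2658%


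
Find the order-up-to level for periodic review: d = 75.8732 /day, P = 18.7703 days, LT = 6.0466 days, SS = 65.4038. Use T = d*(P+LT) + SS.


P + LT = 24.8169
d*(P+LT) = 75.8732 * 24.8169 = 1882.9376
T = 1882.9376 + 65.4038 = 1948.3414

1948.3414 units


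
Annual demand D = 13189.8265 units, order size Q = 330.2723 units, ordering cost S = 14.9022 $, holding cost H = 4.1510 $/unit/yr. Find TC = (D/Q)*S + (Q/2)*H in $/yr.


Ordering cost = D*S/Q = 595.1375
Holding cost = Q*H/2 = 685.4802
TC = 595.1375 + 685.4802 = 1280.6177

1280.6177 $/yr


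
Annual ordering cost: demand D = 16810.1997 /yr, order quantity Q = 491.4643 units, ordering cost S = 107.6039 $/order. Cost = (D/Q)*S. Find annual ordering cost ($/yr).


Number of orders = D/Q = 34.2043
Cost = 34.2043 * 107.6039 = 3680.5177

3680.5177 $/yr


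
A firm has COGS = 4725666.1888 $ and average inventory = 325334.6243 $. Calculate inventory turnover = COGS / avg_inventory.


Turnover = 4725666.1888 / 325334.6243 = 14.5256

14.5256


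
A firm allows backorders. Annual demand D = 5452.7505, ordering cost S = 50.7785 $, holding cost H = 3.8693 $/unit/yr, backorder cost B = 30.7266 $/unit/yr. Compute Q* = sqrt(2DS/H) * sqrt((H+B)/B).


sqrt(2DS/H) = 378.3089
sqrt((H+B)/B) = 1.0611
Q* = 378.3089 * 1.0611 = 401.4224

401.4224 units


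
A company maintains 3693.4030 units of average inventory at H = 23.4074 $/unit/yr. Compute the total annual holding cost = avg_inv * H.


Cost = 3693.4030 * 23.4074 = 86452.9614

86452.9614 $/yr


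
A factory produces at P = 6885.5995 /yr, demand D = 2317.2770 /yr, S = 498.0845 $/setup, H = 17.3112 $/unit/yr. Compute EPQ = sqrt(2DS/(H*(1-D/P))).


1 - D/P = 1 - 0.3365 = 0.6635
H*(1-D/P) = 11.4853
2DS = 2308399.5118
EPQ = sqrt(200987.3865) = 448.3162

448.3162 units


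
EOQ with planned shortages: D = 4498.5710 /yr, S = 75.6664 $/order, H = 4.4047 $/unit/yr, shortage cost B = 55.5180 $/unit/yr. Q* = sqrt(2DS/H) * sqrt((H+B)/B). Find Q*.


sqrt(2DS/H) = 393.1386
sqrt((H+B)/B) = 1.0389
Q* = 393.1386 * 1.0389 = 408.4364

408.4364 units


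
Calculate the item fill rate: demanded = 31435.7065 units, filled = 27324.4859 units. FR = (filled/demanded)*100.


FR = 27324.4859 / 31435.7065 * 100 = 86.9218

86.9218%


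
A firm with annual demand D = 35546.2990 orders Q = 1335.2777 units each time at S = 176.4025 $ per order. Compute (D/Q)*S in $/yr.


Number of orders = D/Q = 26.6209
Cost = 26.6209 * 176.4025 = 4695.9940

4695.9940 $/yr


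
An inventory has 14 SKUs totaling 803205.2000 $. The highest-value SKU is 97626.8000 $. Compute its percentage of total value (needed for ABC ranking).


Top item = 97626.8000
Total = 803205.2000
Percentage = 97626.8000 / 803205.2000 * 100 = 12.1547

12.1547%


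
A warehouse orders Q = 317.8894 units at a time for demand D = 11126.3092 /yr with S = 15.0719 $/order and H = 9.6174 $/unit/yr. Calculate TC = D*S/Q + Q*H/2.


Ordering cost = D*S/Q = 527.5250
Holding cost = Q*H/2 = 1528.6348
TC = 527.5250 + 1528.6348 = 2056.1598

2056.1598 $/yr


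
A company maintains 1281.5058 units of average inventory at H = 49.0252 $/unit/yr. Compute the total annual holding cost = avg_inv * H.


Cost = 1281.5058 * 49.0252 = 62826.0781

62826.0781 $/yr


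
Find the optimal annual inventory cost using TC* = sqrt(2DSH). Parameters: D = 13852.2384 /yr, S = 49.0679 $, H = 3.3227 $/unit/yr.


2*D*S*H = 4516880.0320
TC* = sqrt(4516880.0320) = 2125.2953

2125.2953 $/yr


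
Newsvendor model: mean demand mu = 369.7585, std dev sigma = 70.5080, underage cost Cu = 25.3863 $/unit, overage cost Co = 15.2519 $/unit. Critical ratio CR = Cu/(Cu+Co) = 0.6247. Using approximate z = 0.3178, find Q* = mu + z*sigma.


CR = Cu/(Cu+Co) = 25.3863/(25.3863+15.2519) = 0.6247
z = 0.3178
Q* = 369.7585 + 0.3178 * 70.5080 = 392.1659

392.1659 units


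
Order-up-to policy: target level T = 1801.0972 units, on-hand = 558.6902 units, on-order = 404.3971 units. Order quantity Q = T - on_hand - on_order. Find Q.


Inventory position = OH + OO = 558.6902 + 404.3971 = 963.0873
Q = 1801.0972 - 963.0873 = 838.0099

838.0099 units


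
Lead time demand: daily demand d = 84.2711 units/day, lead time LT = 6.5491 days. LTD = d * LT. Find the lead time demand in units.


LTD = 84.2711 * 6.5491 = 551.8999

551.8999 units


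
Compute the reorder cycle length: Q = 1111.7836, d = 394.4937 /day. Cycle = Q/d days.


Cycle = 1111.7836 / 394.4937 = 2.8183

2.8183 days


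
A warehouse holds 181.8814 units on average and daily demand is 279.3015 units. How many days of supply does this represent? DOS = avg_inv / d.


DOS = 181.8814 / 279.3015 = 0.6512

0.6512 days


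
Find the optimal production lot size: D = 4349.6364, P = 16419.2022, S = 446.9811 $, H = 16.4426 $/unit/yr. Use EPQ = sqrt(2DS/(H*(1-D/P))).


1 - D/P = 1 - 0.2649 = 0.7351
H*(1-D/P) = 12.0868
2DS = 3888410.5253
EPQ = sqrt(321708.1199) = 567.1932

567.1932 units


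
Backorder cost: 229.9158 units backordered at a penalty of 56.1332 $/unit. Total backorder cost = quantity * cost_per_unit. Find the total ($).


Total = 229.9158 * 56.1332 = 12905.9096

12905.9096 $


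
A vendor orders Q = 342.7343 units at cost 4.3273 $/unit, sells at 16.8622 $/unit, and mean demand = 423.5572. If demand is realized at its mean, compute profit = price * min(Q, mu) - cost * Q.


Sales at mu = min(342.7343, 423.5572) = 342.7343
Revenue = 16.8622 * 342.7343 = 5779.2543
Total cost = 4.3273 * 342.7343 = 1483.1141
Profit = 5779.2543 - 1483.1141 = 4296.1402

4296.1402 $


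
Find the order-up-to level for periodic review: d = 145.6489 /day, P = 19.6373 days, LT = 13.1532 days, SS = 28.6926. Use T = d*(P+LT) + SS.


P + LT = 32.7905
d*(P+LT) = 145.6489 * 32.7905 = 4775.9003
T = 4775.9003 + 28.6926 = 4804.5929

4804.5929 units


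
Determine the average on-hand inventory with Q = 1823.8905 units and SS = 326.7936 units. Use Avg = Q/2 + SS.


Q/2 = 911.9452
Avg = 911.9452 + 326.7936 = 1238.7388

1238.7388 units


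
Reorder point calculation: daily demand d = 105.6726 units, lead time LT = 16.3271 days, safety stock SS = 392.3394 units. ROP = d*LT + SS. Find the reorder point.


d*LT = 105.6726 * 16.3271 = 1725.3271
ROP = 1725.3271 + 392.3394 = 2117.6665

2117.6665 units


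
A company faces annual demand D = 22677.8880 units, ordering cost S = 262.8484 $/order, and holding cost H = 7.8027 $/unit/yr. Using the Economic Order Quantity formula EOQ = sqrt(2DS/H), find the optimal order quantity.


2*D*S = 2 * 22677.8880 * 262.8484 = 11921693.1524
2*D*S/H = 1527893.3129
EOQ = sqrt(1527893.3129) = 1236.0798

1236.0798 units


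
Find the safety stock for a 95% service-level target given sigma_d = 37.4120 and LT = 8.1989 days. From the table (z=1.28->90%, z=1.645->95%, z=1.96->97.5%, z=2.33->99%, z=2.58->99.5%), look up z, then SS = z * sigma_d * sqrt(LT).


From the table, SL = 95% corresponds to z = 1.645
sqrt(LT) = sqrt(8.1989) = 2.8634
SS = 1.645 * 37.4120 * 2.8634 = 176.2198

176.2198 units


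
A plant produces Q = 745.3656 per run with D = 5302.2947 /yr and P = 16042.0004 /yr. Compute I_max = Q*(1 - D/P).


D/P = 0.3305
1 - D/P = 0.6695
I_max = 745.3656 * 0.6695 = 499.0031

499.0031 units


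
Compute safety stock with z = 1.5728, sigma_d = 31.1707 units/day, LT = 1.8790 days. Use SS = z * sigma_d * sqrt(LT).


sqrt(LT) = sqrt(1.8790) = 1.3708
SS = 1.5728 * 31.1707 * 1.3708 = 67.2022

67.2022 units


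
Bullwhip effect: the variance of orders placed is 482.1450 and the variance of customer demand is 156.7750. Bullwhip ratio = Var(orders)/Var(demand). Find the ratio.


BW = 482.1450 / 156.7750 = 3.0754

3.0754


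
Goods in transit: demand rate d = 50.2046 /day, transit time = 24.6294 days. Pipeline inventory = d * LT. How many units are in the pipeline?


Pipeline = 50.2046 * 24.6294 = 1236.5092

1236.5092 units


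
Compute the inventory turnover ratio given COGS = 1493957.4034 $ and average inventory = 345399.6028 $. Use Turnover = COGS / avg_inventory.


Turnover = 1493957.4034 / 345399.6028 = 4.3253

4.3253


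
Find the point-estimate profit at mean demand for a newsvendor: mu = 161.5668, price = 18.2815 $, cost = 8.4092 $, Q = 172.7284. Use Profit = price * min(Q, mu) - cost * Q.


Sales at mu = min(172.7284, 161.5668) = 161.5668
Revenue = 18.2815 * 161.5668 = 2953.6835
Total cost = 8.4092 * 172.7284 = 1452.5077
Profit = 2953.6835 - 1452.5077 = 1501.1758

1501.1758 $


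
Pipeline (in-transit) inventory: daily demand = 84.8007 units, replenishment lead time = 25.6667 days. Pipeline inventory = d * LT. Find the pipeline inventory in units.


Pipeline = 84.8007 * 25.6667 = 2176.5541

2176.5541 units


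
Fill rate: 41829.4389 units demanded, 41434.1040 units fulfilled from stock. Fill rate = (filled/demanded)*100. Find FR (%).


FR = 41434.1040 / 41829.4389 * 100 = 99.0549

99.0549%


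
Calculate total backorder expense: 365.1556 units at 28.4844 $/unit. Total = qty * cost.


Total = 365.1556 * 28.4844 = 10401.2382

10401.2382 $


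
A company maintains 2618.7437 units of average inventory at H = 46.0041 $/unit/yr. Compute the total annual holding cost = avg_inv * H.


Cost = 2618.7437 * 46.0041 = 120472.9470

120472.9470 $/yr


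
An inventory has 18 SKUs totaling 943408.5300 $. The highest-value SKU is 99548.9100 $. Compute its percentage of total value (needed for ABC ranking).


Top item = 99548.9100
Total = 943408.5300
Percentage = 99548.9100 / 943408.5300 * 100 = 10.5520

10.5520%


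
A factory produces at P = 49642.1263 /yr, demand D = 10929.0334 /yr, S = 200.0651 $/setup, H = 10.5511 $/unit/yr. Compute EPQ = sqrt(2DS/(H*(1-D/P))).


1 - D/P = 1 - 0.2202 = 0.7798
H*(1-D/P) = 8.2282
2DS = 4373036.3201
EPQ = sqrt(531468.8935) = 729.0191

729.0191 units


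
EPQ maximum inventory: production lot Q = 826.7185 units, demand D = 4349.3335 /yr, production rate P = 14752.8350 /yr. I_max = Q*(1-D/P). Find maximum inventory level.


D/P = 0.2948
1 - D/P = 0.7052
I_max = 826.7185 * 0.7052 = 582.9908

582.9908 units


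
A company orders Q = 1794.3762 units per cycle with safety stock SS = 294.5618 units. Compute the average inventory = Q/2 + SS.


Q/2 = 897.1881
Avg = 897.1881 + 294.5618 = 1191.7499

1191.7499 units


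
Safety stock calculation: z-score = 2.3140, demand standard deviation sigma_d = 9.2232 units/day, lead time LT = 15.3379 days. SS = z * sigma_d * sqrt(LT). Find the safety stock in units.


sqrt(LT) = sqrt(15.3379) = 3.9164
SS = 2.3140 * 9.2232 * 3.9164 = 83.5849

83.5849 units


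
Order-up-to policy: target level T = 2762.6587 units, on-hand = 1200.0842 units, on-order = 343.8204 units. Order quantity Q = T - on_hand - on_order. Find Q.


Inventory position = OH + OO = 1200.0842 + 343.8204 = 1543.9046
Q = 2762.6587 - 1543.9046 = 1218.7541

1218.7541 units


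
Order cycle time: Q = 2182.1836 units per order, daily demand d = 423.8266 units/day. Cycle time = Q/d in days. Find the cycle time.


Cycle = 2182.1836 / 423.8266 = 5.1488

5.1488 days


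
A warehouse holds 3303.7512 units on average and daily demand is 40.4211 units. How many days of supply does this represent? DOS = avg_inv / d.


DOS = 3303.7512 / 40.4211 = 81.7333

81.7333 days


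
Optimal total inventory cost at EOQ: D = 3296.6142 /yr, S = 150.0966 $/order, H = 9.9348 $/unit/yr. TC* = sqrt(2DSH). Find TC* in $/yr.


2*D*S*H = 9831688.3586
TC* = sqrt(9831688.3586) = 3135.5523

3135.5523 $/yr


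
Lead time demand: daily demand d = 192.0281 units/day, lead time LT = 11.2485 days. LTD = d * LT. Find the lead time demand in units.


LTD = 192.0281 * 11.2485 = 2160.0281

2160.0281 units


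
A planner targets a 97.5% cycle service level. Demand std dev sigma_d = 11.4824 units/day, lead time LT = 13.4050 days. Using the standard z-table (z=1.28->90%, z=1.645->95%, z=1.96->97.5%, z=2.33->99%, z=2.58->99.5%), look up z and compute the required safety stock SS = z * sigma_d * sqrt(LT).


From the table, SL = 97.5% corresponds to z = 1.96
sqrt(LT) = sqrt(13.4050) = 3.6613
SS = 1.96 * 11.4824 * 3.6613 = 82.3990

82.3990 units


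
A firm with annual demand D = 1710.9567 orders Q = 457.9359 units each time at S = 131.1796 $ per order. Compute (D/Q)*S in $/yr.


Number of orders = D/Q = 3.7362
Cost = 3.7362 * 131.1796 = 490.1180

490.1180 $/yr


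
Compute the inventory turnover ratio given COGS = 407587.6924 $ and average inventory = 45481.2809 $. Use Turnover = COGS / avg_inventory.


Turnover = 407587.6924 / 45481.2809 = 8.9617

8.9617


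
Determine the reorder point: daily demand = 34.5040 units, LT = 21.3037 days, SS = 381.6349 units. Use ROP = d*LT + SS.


d*LT = 34.5040 * 21.3037 = 735.0629
ROP = 735.0629 + 381.6349 = 1116.6978

1116.6978 units


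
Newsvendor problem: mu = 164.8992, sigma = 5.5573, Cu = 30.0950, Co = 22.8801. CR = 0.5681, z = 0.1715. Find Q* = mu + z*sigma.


CR = Cu/(Cu+Co) = 30.0950/(30.0950+22.8801) = 0.5681
z = 0.1715
Q* = 164.8992 + 0.1715 * 5.5573 = 165.8523

165.8523 units


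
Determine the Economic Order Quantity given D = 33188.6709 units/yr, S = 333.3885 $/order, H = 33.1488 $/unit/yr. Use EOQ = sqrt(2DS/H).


2*D*S = 2 * 33188.6709 * 333.3885 = 22129442.4167
2*D*S/H = 667578.9898
EOQ = sqrt(667578.9898) = 817.0551

817.0551 units


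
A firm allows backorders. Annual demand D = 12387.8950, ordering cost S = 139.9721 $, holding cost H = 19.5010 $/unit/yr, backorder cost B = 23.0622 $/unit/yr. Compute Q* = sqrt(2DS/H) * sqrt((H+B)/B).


sqrt(2DS/H) = 421.7024
sqrt((H+B)/B) = 1.3585
Q* = 421.7024 * 1.3585 = 572.8921

572.8921 units


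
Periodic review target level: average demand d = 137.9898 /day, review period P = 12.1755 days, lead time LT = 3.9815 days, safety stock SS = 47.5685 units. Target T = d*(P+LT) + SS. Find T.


P + LT = 16.1570
d*(P+LT) = 137.9898 * 16.1570 = 2229.5012
T = 2229.5012 + 47.5685 = 2277.0697

2277.0697 units


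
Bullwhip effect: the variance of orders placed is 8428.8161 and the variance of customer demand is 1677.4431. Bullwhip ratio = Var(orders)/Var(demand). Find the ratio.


BW = 8428.8161 / 1677.4431 = 5.0248

5.0248


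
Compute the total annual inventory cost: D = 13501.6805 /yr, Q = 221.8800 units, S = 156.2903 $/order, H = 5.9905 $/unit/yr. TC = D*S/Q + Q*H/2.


Ordering cost = D*S/Q = 9510.4637
Holding cost = Q*H/2 = 664.5861
TC = 9510.4637 + 664.5861 = 10175.0498

10175.0498 $/yr


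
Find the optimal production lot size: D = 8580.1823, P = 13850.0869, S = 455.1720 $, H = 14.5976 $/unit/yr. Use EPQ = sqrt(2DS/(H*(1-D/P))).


1 - D/P = 1 - 0.6195 = 0.3805
H*(1-D/P) = 5.5543
2DS = 7810917.4757
EPQ = sqrt(1406275.2563) = 1185.8648

1185.8648 units


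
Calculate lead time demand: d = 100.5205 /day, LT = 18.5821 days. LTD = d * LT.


LTD = 100.5205 * 18.5821 = 1867.8820

1867.8820 units


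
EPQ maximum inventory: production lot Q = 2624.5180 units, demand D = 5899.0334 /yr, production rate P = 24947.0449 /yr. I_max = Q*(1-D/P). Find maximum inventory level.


D/P = 0.2365
1 - D/P = 0.7635
I_max = 2624.5180 * 0.7635 = 2003.9187

2003.9187 units


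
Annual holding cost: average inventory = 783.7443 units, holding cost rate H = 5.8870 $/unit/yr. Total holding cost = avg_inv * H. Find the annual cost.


Cost = 783.7443 * 5.8870 = 4613.9027

4613.9027 $/yr


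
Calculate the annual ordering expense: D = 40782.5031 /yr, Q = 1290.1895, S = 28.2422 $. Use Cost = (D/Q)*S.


Number of orders = D/Q = 31.6097
Cost = 31.6097 * 28.2422 = 892.7275

892.7275 $/yr


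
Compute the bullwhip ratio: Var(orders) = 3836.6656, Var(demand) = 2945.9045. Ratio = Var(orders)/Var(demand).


BW = 3836.6656 / 2945.9045 = 1.3024

1.3024


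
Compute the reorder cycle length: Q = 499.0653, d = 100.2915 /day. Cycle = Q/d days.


Cycle = 499.0653 / 100.2915 = 4.9761

4.9761 days


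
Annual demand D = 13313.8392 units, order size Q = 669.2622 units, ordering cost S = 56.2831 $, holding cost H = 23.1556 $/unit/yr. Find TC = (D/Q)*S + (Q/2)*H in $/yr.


Ordering cost = D*S/Q = 1119.6571
Holding cost = Q*H/2 = 7748.5839
TC = 1119.6571 + 7748.5839 = 8868.2410

8868.2410 $/yr


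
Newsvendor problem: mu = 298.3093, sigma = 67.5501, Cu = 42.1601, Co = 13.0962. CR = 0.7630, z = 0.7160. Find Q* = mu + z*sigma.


CR = Cu/(Cu+Co) = 42.1601/(42.1601+13.0962) = 0.7630
z = 0.7160
Q* = 298.3093 + 0.7160 * 67.5501 = 346.6752

346.6752 units


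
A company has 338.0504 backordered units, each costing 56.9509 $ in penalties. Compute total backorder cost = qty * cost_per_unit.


Total = 338.0504 * 56.9509 = 19252.2745

19252.2745 $


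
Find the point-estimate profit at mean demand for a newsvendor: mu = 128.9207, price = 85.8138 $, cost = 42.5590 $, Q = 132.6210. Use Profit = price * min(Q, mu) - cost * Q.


Sales at mu = min(132.6210, 128.9207) = 128.9207
Revenue = 85.8138 * 128.9207 = 11063.1752
Total cost = 42.5590 * 132.6210 = 5644.2171
Profit = 11063.1752 - 5644.2171 = 5418.9580

5418.9580 $


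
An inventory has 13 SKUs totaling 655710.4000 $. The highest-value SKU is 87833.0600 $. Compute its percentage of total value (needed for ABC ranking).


Top item = 87833.0600
Total = 655710.4000
Percentage = 87833.0600 / 655710.4000 * 100 = 13.3951

13.3951%


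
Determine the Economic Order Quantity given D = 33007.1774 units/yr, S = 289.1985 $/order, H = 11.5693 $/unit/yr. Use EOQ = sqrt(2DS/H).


2*D*S = 2 * 33007.1774 * 289.1985 = 19091252.3866
2*D*S/H = 1650164.8662
EOQ = sqrt(1650164.8662) = 1284.5874

1284.5874 units


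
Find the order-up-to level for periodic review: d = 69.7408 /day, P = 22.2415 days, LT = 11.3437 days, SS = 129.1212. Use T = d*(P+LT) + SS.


P + LT = 33.5852
d*(P+LT) = 69.7408 * 33.5852 = 2342.2587
T = 2342.2587 + 129.1212 = 2471.3799

2471.3799 units


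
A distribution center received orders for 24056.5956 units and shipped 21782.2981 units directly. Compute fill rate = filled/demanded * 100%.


FR = 21782.2981 / 24056.5956 * 100 = 90.5461

90.5461%


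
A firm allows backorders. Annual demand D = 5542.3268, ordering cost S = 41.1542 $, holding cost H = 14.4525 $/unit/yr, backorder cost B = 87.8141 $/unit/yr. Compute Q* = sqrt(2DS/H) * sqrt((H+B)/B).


sqrt(2DS/H) = 177.6629
sqrt((H+B)/B) = 1.0792
Q* = 177.6629 * 1.0792 = 191.7262

191.7262 units


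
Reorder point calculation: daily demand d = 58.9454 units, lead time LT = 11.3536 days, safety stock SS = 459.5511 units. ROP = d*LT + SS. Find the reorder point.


d*LT = 58.9454 * 11.3536 = 669.2425
ROP = 669.2425 + 459.5511 = 1128.7936

1128.7936 units


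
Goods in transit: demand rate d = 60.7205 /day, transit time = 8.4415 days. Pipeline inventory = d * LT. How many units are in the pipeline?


Pipeline = 60.7205 * 8.4415 = 512.5721

512.5721 units


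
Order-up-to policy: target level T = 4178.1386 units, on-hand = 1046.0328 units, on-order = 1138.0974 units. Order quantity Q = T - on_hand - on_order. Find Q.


Inventory position = OH + OO = 1046.0328 + 1138.0974 = 2184.1302
Q = 4178.1386 - 2184.1302 = 1994.0084

1994.0084 units


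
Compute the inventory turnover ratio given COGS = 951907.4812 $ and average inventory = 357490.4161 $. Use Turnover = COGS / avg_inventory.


Turnover = 951907.4812 / 357490.4161 = 2.6627

2.6627


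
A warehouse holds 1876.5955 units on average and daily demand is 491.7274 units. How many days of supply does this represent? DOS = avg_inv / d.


DOS = 1876.5955 / 491.7274 = 3.8163

3.8163 days


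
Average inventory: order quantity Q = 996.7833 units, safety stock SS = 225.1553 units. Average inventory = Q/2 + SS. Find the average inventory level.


Q/2 = 498.3917
Avg = 498.3917 + 225.1553 = 723.5470

723.5470 units


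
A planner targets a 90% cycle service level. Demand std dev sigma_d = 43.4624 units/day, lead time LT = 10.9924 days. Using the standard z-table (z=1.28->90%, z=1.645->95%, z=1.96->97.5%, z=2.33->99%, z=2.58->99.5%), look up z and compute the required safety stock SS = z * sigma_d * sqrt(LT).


From the table, SL = 90% corresponds to z = 1.28
sqrt(LT) = sqrt(10.9924) = 3.3155
SS = 1.28 * 43.4624 * 3.3155 = 184.4463

184.4463 units


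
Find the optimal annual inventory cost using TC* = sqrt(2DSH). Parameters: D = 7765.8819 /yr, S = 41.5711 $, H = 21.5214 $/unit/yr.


2*D*S*H = 13895776.2729
TC* = sqrt(13895776.2729) = 3727.7039

3727.7039 $/yr


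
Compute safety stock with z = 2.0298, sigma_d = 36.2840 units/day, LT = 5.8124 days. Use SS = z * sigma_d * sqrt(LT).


sqrt(LT) = sqrt(5.8124) = 2.4109
SS = 2.0298 * 36.2840 * 2.4109 = 177.5604

177.5604 units


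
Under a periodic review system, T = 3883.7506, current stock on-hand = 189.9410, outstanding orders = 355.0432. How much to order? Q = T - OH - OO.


Inventory position = OH + OO = 189.9410 + 355.0432 = 544.9842
Q = 3883.7506 - 544.9842 = 3338.7664

3338.7664 units


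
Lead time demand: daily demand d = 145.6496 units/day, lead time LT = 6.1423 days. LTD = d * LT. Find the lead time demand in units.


LTD = 145.6496 * 6.1423 = 894.6235

894.6235 units


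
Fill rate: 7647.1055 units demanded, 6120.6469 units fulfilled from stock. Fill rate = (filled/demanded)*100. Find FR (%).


FR = 6120.6469 / 7647.1055 * 100 = 80.0387

80.0387%


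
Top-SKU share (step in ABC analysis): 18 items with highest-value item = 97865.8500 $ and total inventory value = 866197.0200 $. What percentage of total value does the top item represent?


Top item = 97865.8500
Total = 866197.0200
Percentage = 97865.8500 / 866197.0200 * 100 = 11.2983

11.2983%


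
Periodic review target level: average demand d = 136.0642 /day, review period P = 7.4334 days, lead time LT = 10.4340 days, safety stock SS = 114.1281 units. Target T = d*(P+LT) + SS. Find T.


P + LT = 17.8674
d*(P+LT) = 136.0642 * 17.8674 = 2431.1135
T = 2431.1135 + 114.1281 = 2545.2416

2545.2416 units


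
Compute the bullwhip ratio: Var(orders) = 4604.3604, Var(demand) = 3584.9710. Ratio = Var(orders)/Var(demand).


BW = 4604.3604 / 3584.9710 = 1.2844

1.2844


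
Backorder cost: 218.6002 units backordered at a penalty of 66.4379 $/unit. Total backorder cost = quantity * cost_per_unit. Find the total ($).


Total = 218.6002 * 66.4379 = 14523.3382

14523.3382 $


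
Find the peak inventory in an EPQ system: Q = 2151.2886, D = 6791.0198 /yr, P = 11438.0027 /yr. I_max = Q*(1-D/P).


D/P = 0.5937
1 - D/P = 0.4063
I_max = 2151.2886 * 0.4063 = 874.0163

874.0163 units


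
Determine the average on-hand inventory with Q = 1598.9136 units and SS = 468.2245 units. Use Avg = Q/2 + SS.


Q/2 = 799.4568
Avg = 799.4568 + 468.2245 = 1267.6813

1267.6813 units


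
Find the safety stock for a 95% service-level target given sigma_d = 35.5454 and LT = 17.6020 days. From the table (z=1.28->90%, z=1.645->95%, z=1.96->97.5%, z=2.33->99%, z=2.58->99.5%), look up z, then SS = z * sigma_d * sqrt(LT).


From the table, SL = 95% corresponds to z = 1.645
sqrt(LT) = sqrt(17.6020) = 4.1955
SS = 1.645 * 35.5454 * 4.1955 = 245.3185

245.3185 units


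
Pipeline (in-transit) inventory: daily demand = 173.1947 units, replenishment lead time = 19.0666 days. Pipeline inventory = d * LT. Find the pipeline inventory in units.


Pipeline = 173.1947 * 19.0666 = 3302.2341

3302.2341 units


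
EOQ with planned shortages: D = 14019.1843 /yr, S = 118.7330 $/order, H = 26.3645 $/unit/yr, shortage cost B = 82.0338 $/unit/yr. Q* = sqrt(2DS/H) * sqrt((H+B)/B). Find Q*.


sqrt(2DS/H) = 355.3467
sqrt((H+B)/B) = 1.1495
Q* = 355.3467 * 1.1495 = 408.4766

408.4766 units


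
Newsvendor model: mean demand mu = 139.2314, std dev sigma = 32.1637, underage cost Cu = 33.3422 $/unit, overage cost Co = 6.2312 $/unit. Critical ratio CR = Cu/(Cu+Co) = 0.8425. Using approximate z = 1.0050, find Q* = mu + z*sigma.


CR = Cu/(Cu+Co) = 33.3422/(33.3422+6.2312) = 0.8425
z = 1.0050
Q* = 139.2314 + 1.0050 * 32.1637 = 171.5559

171.5559 units


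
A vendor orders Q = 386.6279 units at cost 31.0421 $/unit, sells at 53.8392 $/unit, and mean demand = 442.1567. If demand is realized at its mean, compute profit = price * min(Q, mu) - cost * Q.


Sales at mu = min(386.6279, 442.1567) = 386.6279
Revenue = 53.8392 * 386.6279 = 20815.7368
Total cost = 31.0421 * 386.6279 = 12001.7419
Profit = 20815.7368 - 12001.7419 = 8813.9949

8813.9949 $


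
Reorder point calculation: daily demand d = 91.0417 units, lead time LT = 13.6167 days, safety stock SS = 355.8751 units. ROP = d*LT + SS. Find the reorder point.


d*LT = 91.0417 * 13.6167 = 1239.6875
ROP = 1239.6875 + 355.8751 = 1595.5626

1595.5626 units


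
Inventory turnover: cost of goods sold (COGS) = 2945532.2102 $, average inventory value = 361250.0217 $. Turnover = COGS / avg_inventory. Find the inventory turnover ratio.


Turnover = 2945532.2102 / 361250.0217 = 8.1537

8.1537


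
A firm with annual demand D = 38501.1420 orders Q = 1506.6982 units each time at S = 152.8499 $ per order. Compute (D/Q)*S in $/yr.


Number of orders = D/Q = 25.5533
Cost = 25.5533 * 152.8499 = 3905.8225

3905.8225 $/yr


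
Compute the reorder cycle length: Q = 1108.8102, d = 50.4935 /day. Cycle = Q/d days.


Cycle = 1108.8102 / 50.4935 = 21.9595

21.9595 days


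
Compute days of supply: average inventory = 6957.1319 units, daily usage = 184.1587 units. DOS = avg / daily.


DOS = 6957.1319 / 184.1587 = 37.7779

37.7779 days


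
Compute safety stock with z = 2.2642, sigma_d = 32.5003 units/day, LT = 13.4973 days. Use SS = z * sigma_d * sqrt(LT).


sqrt(LT) = sqrt(13.4973) = 3.6739
SS = 2.2642 * 32.5003 * 3.6739 = 270.3495

270.3495 units


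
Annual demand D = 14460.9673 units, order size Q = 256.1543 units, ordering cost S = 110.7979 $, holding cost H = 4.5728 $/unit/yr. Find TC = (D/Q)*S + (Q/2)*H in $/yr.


Ordering cost = D*S/Q = 6254.9987
Holding cost = Q*H/2 = 585.6712
TC = 6254.9987 + 585.6712 = 6840.6699

6840.6699 $/yr


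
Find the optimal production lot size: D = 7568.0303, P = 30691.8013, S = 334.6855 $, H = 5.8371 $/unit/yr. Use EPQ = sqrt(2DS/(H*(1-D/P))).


1 - D/P = 1 - 0.2466 = 0.7534
H*(1-D/P) = 4.3978
2DS = 5065820.0099
EPQ = sqrt(1151904.1412) = 1073.2680

1073.2680 units


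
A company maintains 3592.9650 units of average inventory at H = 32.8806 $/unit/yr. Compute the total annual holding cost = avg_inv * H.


Cost = 3592.9650 * 32.8806 = 118138.8450

118138.8450 $/yr


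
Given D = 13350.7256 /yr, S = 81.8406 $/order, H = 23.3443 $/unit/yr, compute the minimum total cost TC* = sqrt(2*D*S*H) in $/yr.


2*D*S*H = 51013430.0804
TC* = sqrt(51013430.0804) = 7142.3687

7142.3687 $/yr


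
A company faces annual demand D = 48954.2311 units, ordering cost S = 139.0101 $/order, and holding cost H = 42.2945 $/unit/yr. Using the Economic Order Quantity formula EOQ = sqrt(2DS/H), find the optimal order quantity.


2*D*S = 2 * 48954.2311 * 139.0101 = 13610265.1213
2*D*S/H = 321797.5179
EOQ = sqrt(321797.5179) = 567.2720

567.2720 units


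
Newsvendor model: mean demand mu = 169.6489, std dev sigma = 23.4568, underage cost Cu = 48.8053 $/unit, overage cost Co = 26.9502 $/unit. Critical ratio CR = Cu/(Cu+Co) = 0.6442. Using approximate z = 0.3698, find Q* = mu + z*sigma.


CR = Cu/(Cu+Co) = 48.8053/(48.8053+26.9502) = 0.6442
z = 0.3698
Q* = 169.6489 + 0.3698 * 23.4568 = 178.3232

178.3232 units


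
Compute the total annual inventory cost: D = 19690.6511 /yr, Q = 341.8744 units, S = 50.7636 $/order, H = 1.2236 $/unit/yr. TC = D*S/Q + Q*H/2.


Ordering cost = D*S/Q = 2923.7882
Holding cost = Q*H/2 = 209.1588
TC = 2923.7882 + 209.1588 = 3132.9470

3132.9470 $/yr


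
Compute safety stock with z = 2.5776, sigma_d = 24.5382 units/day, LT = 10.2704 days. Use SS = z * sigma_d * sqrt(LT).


sqrt(LT) = sqrt(10.2704) = 3.2047
SS = 2.5776 * 24.5382 * 3.2047 = 202.6991

202.6991 units


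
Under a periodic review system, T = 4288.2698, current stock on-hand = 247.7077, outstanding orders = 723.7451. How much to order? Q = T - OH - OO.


Inventory position = OH + OO = 247.7077 + 723.7451 = 971.4528
Q = 4288.2698 - 971.4528 = 3316.8170

3316.8170 units


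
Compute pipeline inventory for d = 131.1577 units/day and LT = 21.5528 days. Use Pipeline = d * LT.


Pipeline = 131.1577 * 21.5528 = 2826.8157

2826.8157 units


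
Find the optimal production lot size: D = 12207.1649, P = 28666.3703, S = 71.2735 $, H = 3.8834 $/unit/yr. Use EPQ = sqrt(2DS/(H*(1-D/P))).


1 - D/P = 1 - 0.4258 = 0.5742
H*(1-D/P) = 2.2297
2DS = 1740094.7350
EPQ = sqrt(780413.2033) = 883.4100

883.4100 units


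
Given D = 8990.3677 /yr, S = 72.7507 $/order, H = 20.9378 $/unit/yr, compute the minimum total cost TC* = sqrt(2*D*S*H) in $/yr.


2*D*S*H = 27388968.3146
TC* = sqrt(27388968.3146) = 5233.4471

5233.4471 $/yr


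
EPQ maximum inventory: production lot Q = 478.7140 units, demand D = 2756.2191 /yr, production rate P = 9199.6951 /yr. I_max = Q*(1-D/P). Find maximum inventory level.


D/P = 0.2996
1 - D/P = 0.7004
I_max = 478.7140 * 0.7004 = 335.2918

335.2918 units


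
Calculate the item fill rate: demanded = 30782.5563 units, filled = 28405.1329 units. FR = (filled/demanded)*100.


FR = 28405.1329 / 30782.5563 * 100 = 92.2767

92.2767%


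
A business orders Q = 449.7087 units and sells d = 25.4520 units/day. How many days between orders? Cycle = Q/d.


Cycle = 449.7087 / 25.4520 = 17.6689

17.6689 days


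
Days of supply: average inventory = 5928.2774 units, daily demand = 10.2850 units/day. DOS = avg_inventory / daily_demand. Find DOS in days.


DOS = 5928.2774 / 10.2850 = 576.4003

576.4003 days


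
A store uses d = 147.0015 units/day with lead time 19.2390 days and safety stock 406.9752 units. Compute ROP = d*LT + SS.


d*LT = 147.0015 * 19.2390 = 2828.1619
ROP = 2828.1619 + 406.9752 = 3235.1371

3235.1371 units


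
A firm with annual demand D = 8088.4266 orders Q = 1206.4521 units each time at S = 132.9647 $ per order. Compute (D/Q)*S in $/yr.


Number of orders = D/Q = 6.7043
Cost = 6.7043 * 132.9647 = 891.4363

891.4363 $/yr


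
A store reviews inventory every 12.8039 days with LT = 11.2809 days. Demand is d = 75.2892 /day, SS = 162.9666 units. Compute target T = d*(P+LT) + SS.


P + LT = 24.0848
d*(P+LT) = 75.2892 * 24.0848 = 1813.3253
T = 1813.3253 + 162.9666 = 1976.2919

1976.2919 units


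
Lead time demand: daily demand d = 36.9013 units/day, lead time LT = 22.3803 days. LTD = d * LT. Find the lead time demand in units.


LTD = 36.9013 * 22.3803 = 825.8622

825.8622 units


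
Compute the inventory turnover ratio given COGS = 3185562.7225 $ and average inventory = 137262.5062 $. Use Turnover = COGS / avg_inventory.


Turnover = 3185562.7225 / 137262.5062 = 23.2078

23.2078


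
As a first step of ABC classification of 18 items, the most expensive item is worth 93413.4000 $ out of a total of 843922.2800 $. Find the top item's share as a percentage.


Top item = 93413.4000
Total = 843922.2800
Percentage = 93413.4000 / 843922.2800 * 100 = 11.0690

11.0690%


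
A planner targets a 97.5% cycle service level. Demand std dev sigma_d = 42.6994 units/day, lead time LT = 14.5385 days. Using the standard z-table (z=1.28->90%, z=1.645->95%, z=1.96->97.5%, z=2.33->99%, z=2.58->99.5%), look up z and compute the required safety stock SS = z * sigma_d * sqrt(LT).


From the table, SL = 97.5% corresponds to z = 1.96
sqrt(LT) = sqrt(14.5385) = 3.8129
SS = 1.96 * 42.6994 * 3.8129 = 319.1080

319.1080 units


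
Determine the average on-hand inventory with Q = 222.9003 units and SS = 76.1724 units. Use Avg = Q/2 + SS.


Q/2 = 111.4501
Avg = 111.4501 + 76.1724 = 187.6225

187.6225 units


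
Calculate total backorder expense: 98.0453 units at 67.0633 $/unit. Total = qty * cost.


Total = 98.0453 * 67.0633 = 6575.2414

6575.2414 $


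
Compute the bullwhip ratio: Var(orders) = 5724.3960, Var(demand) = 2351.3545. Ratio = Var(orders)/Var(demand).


BW = 5724.3960 / 2351.3545 = 2.4345

2.4345


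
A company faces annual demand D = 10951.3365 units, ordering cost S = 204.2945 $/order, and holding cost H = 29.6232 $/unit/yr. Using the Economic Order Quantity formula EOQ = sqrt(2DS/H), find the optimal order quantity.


2*D*S = 2 * 10951.3365 * 204.2945 = 4474595.6292
2*D*S/H = 151050.3804
EOQ = sqrt(151050.3804) = 388.6520

388.6520 units


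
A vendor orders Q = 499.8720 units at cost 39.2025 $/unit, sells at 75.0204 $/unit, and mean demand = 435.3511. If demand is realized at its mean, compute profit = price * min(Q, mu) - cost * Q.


Sales at mu = min(499.8720, 435.3511) = 435.3511
Revenue = 75.0204 * 435.3511 = 32660.2137
Total cost = 39.2025 * 499.8720 = 19596.2321
Profit = 32660.2137 - 19596.2321 = 13063.9816

13063.9816 $


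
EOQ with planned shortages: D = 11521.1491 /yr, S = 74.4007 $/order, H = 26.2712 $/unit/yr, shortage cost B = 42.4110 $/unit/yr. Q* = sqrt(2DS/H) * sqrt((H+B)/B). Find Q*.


sqrt(2DS/H) = 255.4533
sqrt((H+B)/B) = 1.2726
Q* = 255.4533 * 1.2726 = 325.0830

325.0830 units


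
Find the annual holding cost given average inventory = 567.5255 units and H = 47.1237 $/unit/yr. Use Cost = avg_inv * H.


Cost = 567.5255 * 47.1237 = 26743.9014

26743.9014 $/yr


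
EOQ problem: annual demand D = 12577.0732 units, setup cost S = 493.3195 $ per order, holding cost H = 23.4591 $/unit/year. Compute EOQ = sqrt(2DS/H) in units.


2*D*S = 2 * 12577.0732 * 493.3195 = 12409030.9250
2*D*S/H = 528964.4925
EOQ = sqrt(528964.4925) = 727.2995

727.2995 units


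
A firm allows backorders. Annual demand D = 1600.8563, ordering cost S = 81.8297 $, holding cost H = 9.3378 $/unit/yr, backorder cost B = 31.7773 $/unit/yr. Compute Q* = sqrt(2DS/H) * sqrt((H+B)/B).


sqrt(2DS/H) = 167.5037
sqrt((H+B)/B) = 1.1375
Q* = 167.5037 * 1.1375 = 190.5314

190.5314 units


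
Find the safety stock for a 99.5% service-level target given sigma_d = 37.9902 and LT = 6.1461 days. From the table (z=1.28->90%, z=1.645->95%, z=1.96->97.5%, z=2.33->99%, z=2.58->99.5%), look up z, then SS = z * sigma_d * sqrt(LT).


From the table, SL = 99.5% corresponds to z = 2.58
sqrt(LT) = sqrt(6.1461) = 2.4791
SS = 2.58 * 37.9902 * 2.4791 = 242.9915

242.9915 units


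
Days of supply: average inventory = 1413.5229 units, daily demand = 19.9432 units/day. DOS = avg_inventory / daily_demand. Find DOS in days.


DOS = 1413.5229 / 19.9432 = 70.8774

70.8774 days


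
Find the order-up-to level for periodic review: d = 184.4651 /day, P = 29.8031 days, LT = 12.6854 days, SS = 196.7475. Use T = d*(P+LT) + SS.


P + LT = 42.4885
d*(P+LT) = 184.4651 * 42.4885 = 7837.6454
T = 7837.6454 + 196.7475 = 8034.3929

8034.3929 units


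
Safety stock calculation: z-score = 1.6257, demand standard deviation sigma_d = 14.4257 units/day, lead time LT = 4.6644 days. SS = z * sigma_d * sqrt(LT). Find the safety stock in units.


sqrt(LT) = sqrt(4.6644) = 2.1597
SS = 1.6257 * 14.4257 * 2.1597 = 50.6495

50.6495 units


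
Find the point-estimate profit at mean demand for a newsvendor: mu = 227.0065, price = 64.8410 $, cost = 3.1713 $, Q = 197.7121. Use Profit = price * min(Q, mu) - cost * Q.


Sales at mu = min(197.7121, 227.0065) = 197.7121
Revenue = 64.8410 * 197.7121 = 12819.8503
Total cost = 3.1713 * 197.7121 = 627.0044
Profit = 12819.8503 - 627.0044 = 12192.8459

12192.8459 $


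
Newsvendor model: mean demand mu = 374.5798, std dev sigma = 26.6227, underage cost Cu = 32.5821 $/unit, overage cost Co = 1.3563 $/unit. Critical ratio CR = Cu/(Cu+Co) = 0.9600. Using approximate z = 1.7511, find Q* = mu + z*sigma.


CR = Cu/(Cu+Co) = 32.5821/(32.5821+1.3563) = 0.9600
z = 1.7511
Q* = 374.5798 + 1.7511 * 26.6227 = 421.1988

421.1988 units


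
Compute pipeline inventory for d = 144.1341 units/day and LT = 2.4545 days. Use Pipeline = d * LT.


Pipeline = 144.1341 * 2.4545 = 353.7771

353.7771 units


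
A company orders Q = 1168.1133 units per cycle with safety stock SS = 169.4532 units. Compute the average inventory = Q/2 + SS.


Q/2 = 584.0566
Avg = 584.0566 + 169.4532 = 753.5099

753.5099 units


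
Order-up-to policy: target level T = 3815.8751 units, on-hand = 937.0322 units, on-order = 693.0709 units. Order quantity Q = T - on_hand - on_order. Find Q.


Inventory position = OH + OO = 937.0322 + 693.0709 = 1630.1031
Q = 3815.8751 - 1630.1031 = 2185.7720

2185.7720 units


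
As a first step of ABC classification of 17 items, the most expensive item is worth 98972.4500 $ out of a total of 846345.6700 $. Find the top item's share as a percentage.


Top item = 98972.4500
Total = 846345.6700
Percentage = 98972.4500 / 846345.6700 * 100 = 11.6941

11.6941%
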